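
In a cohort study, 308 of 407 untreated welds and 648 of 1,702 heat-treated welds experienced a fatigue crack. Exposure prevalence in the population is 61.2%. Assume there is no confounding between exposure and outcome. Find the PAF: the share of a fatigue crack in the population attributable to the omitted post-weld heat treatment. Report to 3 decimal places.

PAF ≈ 0.377

p₁ = P(outcome | exposed) = 308/407 = 0.75676
p₀ = P(outcome | unexposed) = 648/1702 = 0.38073
Overall risk P(Y=1) = π·p₁ + (1−π)·p₀ = 0.612×0.75676 + 0.388×0.38073 = 0.61086.
Under exogeneity, PAF = [P(Y=1) − p₀] / P(Y=1).
PAF = (0.61086 − 0.38073) / 0.61086 ≈ 0.3767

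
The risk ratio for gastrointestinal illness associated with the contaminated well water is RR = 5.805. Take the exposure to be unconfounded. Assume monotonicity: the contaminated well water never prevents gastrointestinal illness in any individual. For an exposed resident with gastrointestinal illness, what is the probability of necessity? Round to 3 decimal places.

Under exogeneity and monotonicity, PN = (RR − 1) / RR = 1 − 1/RR.
PN = (5.805 − 1) / 5.805 = 4.805 / 5.805 ≈ 0.8277

PN ≈ 0.828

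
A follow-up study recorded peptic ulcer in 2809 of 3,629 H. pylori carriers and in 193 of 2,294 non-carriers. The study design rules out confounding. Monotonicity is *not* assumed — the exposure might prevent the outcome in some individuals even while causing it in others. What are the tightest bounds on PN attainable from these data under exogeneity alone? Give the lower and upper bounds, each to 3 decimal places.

p₁ = P(outcome | exposed) = 2809/3629 = 0.77404
p₀ = P(outcome | unexposed) = 193/2294 = 0.084133
Under exogeneity alone the bounds on PN are max{0,(p₁−p₀)/p₁} ≤ PN ≤ min{1,(1−p₀)/p₁}.
  lower = (p₁ − p₀)/p₁ = 0.68991 / 0.77404 ≈ 0.8913
  upper = min{1, (1 − p₀)/p₁} = 0.91587 / 0.77404 ≈ 1.1832 → capped at 1

0.891 ≤ PN ≤ 1.000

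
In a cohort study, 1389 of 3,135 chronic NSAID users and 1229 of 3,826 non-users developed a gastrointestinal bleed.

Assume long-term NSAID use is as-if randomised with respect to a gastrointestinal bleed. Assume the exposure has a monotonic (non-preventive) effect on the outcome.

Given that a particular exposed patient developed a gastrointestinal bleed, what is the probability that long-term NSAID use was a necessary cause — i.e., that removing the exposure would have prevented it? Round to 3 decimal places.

PN ≈ 0.275

p₁ = P(outcome | exposed) = 1389/3135 = 0.44306
p₀ = P(outcome | unexposed) = 1229/3826 = 0.32122
Under exogeneity and monotonicity, PN = (p₁ − p₀) / p₁.
PN = (0.44306 − 0.32122) / 0.44306 = 0.12184 / 0.44306 ≈ 0.2750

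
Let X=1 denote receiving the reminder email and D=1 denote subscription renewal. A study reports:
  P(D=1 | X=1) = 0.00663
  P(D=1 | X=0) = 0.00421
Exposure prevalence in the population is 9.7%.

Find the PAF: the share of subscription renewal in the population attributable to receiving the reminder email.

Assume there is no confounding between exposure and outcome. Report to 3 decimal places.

Let p₁ = 0.00663, p₀ = 0.00421.
Overall risk P(Y=1) = π·p₁ + (1−π)·p₀ = 0.097×0.00663 + 0.903×0.00421 = 0.0044447.
Under exogeneity, PAF = [P(Y=1) − p₀] / P(Y=1).
PAF = (0.0044447 − 0.00421) / 0.0044447 ≈ 0.0528

PAF ≈ 0.053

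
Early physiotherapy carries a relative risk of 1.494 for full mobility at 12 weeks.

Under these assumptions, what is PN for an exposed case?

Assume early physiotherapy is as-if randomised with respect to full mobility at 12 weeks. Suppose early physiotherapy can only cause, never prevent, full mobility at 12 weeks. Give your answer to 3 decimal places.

PN ≈ 0.331

Under exogeneity and monotonicity, PN = (RR − 1) / RR = 1 − 1/RR.
PN = (1.494 − 1) / 1.494 = 0.494 / 1.494 ≈ 0.3307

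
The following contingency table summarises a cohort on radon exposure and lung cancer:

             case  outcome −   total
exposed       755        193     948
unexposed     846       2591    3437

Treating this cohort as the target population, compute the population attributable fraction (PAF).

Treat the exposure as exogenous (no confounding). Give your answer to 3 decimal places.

p₁ = P(outcome | exposed) = 755/948 = 0.79641
p₀ = P(outcome | unexposed) = 846/3437 = 0.24614
Exposure prevalence π = 948/4385 = 0.21619; overall risk P(Y=1) = 0.36511.
Under exogeneity, PAF = [P(Y=1) − p₀]/P(Y=1).
PAF = (0.36511 − 0.24614) / 0.36511 ≈ 0.3258

PAF ≈ 0.326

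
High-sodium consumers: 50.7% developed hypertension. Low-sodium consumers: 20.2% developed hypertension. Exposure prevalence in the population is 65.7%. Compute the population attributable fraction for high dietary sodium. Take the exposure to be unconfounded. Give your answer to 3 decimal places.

p₁ = 0.507, p₀ = 0.202.
Overall risk P(Y=1) = π·p₁ + (1−π)·p₀ = 0.657×0.507 + 0.343×0.202 = 0.40238.
Under exogeneity, PAF = [P(Y=1) − p₀] / P(Y=1).
PAF = (0.40238 − 0.202) / 0.40238 ≈ 0.4980

PAF ≈ 0.498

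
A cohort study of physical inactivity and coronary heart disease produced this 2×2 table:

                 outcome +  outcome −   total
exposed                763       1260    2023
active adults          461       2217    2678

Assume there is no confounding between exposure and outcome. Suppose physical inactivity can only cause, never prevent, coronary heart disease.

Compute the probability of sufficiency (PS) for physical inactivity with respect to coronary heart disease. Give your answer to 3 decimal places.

PS ≈ 0.248

p₁ = P(outcome | exposed) = 763/2023 = 0.37716
p₀ = P(outcome | unexposed) = 461/2678 = 0.17214
Under exogeneity and monotonicity, PS = (p₁ − p₀) / (1 − p₀).
PS = (0.37716 − 0.17214) / (1 − 0.17214) = 0.20502 / 0.82786 ≈ 0.2477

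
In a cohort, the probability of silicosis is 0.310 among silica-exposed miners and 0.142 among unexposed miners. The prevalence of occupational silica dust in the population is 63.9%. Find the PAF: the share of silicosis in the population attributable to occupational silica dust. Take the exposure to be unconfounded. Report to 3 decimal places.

Let p₁ = 0.31, p₀ = 0.142.
Overall risk P(Y=1) = π·p₁ + (1−π)·p₀ = 0.639×0.31 + 0.361×0.142 = 0.24935.
Under exogeneity, PAF = [P(Y=1) − p₀] / P(Y=1).
PAF = (0.24935 − 0.142) / 0.24935 ≈ 0.4305

PAF ≈ 0.431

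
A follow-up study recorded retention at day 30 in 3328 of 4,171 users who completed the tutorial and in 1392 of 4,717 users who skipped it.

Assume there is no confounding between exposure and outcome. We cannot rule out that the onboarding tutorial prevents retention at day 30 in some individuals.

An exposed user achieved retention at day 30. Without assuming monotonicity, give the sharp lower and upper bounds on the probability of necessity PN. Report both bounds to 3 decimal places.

0.630 ≤ PN ≤ 0.883

p₁ = P(outcome | exposed) = 3328/4171 = 0.79789
p₀ = P(outcome | unexposed) = 1392/4717 = 0.2951
Under exogeneity alone the bounds on PN are max{0,(p₁−p₀)/p₁} ≤ PN ≤ min{1,(1−p₀)/p₁}.
  lower = (p₁ − p₀)/p₁ = 0.50279 / 0.79789 ≈ 0.6301
  upper = min{1, (1 − p₀)/p₁} = 0.7049 / 0.79789 ≈ 0.8835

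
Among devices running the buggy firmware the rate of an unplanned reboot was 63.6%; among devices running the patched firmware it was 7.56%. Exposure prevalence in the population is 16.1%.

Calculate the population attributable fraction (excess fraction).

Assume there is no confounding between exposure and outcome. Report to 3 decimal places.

p₁ = 0.636, p₀ = 0.0756.
Overall risk P(Y=1) = π·p₁ + (1−π)·p₀ = 0.161×0.636 + 0.839×0.0756 = 0.16582.
Under exogeneity, PAF = [P(Y=1) − p₀] / P(Y=1).
PAF = (0.16582 − 0.0756) / 0.16582 ≈ 0.5441

PAF ≈ 0.544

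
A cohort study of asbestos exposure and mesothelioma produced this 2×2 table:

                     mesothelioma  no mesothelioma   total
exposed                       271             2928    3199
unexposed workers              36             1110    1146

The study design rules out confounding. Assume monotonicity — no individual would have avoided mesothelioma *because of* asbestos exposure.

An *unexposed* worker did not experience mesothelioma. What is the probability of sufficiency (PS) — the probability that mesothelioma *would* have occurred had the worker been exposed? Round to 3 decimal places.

p₁ = P(outcome | exposed) = 271/3199 = 0.084714
p₀ = P(outcome | unexposed) = 36/1146 = 0.031414
Under exogeneity and monotonicity, PS = (p₁ − p₀) / (1 − p₀).
PS = (0.084714 − 0.031414) / (1 − 0.031414) = 0.0533 / 0.96859 ≈ 0.0550

PS ≈ 0.055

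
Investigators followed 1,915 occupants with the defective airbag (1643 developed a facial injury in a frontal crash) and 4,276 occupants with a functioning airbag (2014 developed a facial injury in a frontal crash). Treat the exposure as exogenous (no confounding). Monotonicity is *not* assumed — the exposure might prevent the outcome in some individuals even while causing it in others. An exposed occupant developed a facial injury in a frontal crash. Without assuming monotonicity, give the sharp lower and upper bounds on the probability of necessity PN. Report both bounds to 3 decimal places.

p₁ = P(outcome | exposed) = 1643/1915 = 0.85796
p₀ = P(outcome | unexposed) = 2014/4276 = 0.471
Under exogeneity alone the bounds on PN are max{0,(p₁−p₀)/p₁} ≤ PN ≤ min{1,(1−p₀)/p₁}.
  lower = (p₁ − p₀)/p₁ = 0.38696 / 0.85796 ≈ 0.4510
  upper = min{1, (1 − p₀)/p₁} = 0.529 / 0.85796 ≈ 0.6166

0.451 ≤ PN ≤ 0.617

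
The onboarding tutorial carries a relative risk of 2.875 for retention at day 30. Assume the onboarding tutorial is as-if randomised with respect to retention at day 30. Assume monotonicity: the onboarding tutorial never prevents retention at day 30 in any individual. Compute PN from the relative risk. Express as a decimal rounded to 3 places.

PN ≈ 0.652

Under exogeneity and monotonicity, PN = (RR − 1) / RR = 1 − 1/RR.
PN = (2.875 − 1) / 2.875 = 1.875 / 2.875 ≈ 0.6522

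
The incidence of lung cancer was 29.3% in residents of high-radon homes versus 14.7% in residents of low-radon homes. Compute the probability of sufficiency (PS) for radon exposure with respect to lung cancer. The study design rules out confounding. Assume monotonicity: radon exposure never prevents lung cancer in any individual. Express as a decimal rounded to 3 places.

PS ≈ 0.171

p₁ = 0.293, p₀ = 0.147.
Under exogeneity and monotonicity, PS = (p₁ − p₀) / (1 − p₀).
PS = (0.293 − 0.147) / (1 − 0.147) = 0.146 / 0.853 ≈ 0.1712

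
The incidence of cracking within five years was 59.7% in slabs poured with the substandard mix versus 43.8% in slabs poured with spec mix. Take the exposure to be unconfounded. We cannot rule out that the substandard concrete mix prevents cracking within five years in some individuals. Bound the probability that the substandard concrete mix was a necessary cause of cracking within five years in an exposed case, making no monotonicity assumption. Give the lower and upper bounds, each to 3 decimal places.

p₁ = 0.597, p₀ = 0.438.
Under exogeneity alone the bounds on PN are max{0,(p₁−p₀)/p₁} ≤ PN ≤ min{1,(1−p₀)/p₁}.
  lower = (p₁ − p₀)/p₁ = 0.159 / 0.597 ≈ 0.2663
  upper = min{1, (1 − p₀)/p₁} = 0.562 / 0.597 ≈ 0.9414

0.266 ≤ PN ≤ 0.941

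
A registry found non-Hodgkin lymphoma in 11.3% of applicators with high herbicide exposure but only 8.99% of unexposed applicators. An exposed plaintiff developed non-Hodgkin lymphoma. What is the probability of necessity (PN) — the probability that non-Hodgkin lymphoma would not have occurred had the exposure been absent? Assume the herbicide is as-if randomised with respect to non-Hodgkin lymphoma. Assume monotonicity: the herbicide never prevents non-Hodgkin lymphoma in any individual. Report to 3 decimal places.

p₁ = 0.113, p₀ = 0.0899.
Under exogeneity and monotonicity, PN = (p₁ − p₀) / p₁.
PN = (0.113 − 0.0899) / 0.113 = 0.0231 / 0.113 ≈ 0.2044

PN ≈ 0.204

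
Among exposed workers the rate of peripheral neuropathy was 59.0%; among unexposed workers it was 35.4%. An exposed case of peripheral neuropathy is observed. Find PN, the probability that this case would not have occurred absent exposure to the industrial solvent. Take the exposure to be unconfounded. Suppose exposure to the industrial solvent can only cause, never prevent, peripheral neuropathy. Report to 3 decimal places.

p₁ = 0.59, p₀ = 0.354.
Under exogeneity and monotonicity, PN = (p₁ − p₀) / p₁.
PN = (0.59 − 0.354) / 0.59 = 0.236 / 0.59 ≈ 0.4000

PN ≈ 0.400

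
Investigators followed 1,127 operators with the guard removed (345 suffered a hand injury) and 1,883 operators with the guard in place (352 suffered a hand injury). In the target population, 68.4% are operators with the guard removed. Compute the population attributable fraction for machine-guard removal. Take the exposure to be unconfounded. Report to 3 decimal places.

p₁ = P(outcome | exposed) = 345/1127 = 0.30612
p₀ = P(outcome | unexposed) = 352/1883 = 0.18694
Overall risk P(Y=1) = π·p₁ + (1−π)·p₀ = 0.684×0.30612 + 0.316×0.18694 = 0.26846.
Under exogeneity, PAF = [P(Y=1) − p₀] / P(Y=1).
PAF = (0.26846 − 0.18694) / 0.26846 ≈ 0.3037

PAF ≈ 0.304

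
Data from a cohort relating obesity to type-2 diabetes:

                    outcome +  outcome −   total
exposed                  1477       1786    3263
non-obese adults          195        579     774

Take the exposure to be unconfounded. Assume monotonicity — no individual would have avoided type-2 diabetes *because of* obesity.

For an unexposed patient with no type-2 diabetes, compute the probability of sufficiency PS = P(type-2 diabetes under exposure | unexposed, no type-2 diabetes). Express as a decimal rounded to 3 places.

PS ≈ 0.268

p₁ = P(outcome | exposed) = 1477/3263 = 0.45265
p₀ = P(outcome | unexposed) = 195/774 = 0.25194
Under exogeneity and monotonicity, PS = (p₁ − p₀)/(1 − p₀).
PS = (0.45265 − 0.25194) / 0.74806 ≈ 0.2683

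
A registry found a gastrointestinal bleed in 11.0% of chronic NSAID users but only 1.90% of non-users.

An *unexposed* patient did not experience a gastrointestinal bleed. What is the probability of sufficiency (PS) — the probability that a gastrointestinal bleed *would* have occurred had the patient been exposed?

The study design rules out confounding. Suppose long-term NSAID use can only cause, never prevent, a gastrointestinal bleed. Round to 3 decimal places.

PS ≈ 0.093

p₁ = 0.11, p₀ = 0.019.
Under exogeneity and monotonicity, PS = (p₁ − p₀) / (1 − p₀).
PS = (0.11 − 0.019) / (1 − 0.019) = 0.091 / 0.981 ≈ 0.0928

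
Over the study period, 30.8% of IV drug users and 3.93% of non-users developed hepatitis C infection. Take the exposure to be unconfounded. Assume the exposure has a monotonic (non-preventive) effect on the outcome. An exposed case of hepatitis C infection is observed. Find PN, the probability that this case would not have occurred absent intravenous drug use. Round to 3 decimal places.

PN ≈ 0.872

p₁ = 0.308, p₀ = 0.0393.
Under exogeneity and monotonicity, PN = (p₁ − p₀) / p₁.
PN = (0.308 − 0.0393) / 0.308 = 0.2687 / 0.308 ≈ 0.8724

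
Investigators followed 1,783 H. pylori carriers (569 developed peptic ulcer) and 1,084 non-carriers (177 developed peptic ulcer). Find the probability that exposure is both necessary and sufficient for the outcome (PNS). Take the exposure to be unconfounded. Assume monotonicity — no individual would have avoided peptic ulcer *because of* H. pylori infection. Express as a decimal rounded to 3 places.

p₁ = P(outcome | exposed) = 569/1783 = 0.31913
p₀ = P(outcome | unexposed) = 177/1084 = 0.16328
Under exogeneity and monotonicity, PNS = p₁ − p₀.
PNS = 0.31913 − 0.16328 = 0.15584

PNS ≈ 0.156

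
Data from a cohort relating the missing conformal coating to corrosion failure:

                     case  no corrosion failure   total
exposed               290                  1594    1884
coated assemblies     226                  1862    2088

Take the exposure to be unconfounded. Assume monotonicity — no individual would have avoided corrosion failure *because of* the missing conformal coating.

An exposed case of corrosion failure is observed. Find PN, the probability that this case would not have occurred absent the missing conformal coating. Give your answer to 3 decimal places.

p₁ = P(outcome | exposed) = 290/1884 = 0.15393
p₀ = P(outcome | unexposed) = 226/2088 = 0.10824
Under exogeneity and monotonicity, PN = (p₁ − p₀)/p₁.
PN = (0.15393 − 0.10824) / 0.15393 ≈ 0.2968

PN ≈ 0.297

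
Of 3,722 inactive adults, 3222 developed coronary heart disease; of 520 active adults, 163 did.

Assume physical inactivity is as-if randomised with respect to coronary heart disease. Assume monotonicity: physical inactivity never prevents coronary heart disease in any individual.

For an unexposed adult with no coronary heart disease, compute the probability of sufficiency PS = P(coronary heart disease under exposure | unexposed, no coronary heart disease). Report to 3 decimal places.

p₁ = P(outcome | exposed) = 3222/3722 = 0.86566
p₀ = P(outcome | unexposed) = 163/520 = 0.31346
Under exogeneity and monotonicity, PS = (p₁ − p₀) / (1 − p₀).
PS = (0.86566 − 0.31346) / (1 − 0.31346) = 0.5522 / 0.68654 ≈ 0.8043

PS ≈ 0.804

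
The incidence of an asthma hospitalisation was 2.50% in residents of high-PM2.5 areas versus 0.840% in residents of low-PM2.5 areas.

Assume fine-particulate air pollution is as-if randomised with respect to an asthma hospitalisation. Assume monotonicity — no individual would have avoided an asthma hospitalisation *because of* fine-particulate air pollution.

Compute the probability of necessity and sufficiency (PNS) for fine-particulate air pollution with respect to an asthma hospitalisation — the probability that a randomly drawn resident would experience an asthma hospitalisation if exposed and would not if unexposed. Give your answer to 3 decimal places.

PNS ≈ 0.017

p₁ = 0.025, p₀ = 0.0084.
Under exogeneity and monotonicity, PNS = p₁ − p₀.
PNS = 0.025 − 0.0084 = 0.0166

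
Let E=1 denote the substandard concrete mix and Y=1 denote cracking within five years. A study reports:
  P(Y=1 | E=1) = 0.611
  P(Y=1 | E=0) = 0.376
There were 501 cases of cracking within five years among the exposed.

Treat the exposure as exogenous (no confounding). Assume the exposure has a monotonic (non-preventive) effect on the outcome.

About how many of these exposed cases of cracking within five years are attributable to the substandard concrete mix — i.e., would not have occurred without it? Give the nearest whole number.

about 193 cases

Let p₁ = 0.611, p₀ = 0.376.
PN = (p₁ − p₀)/p₁ = (0.611 − 0.376) / 0.611 ≈ 0.38462.
Attributable cases ≈ PN × (exposed cases) = 0.38462 × 501 ≈ 192.69.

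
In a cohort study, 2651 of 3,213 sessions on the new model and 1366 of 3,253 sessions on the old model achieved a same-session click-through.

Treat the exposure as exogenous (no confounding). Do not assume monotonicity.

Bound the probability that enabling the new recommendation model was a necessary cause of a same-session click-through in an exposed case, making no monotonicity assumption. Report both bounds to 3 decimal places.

p₁ = P(outcome | exposed) = 2651/3213 = 0.82509
p₀ = P(outcome | unexposed) = 1366/3253 = 0.41992
Under exogeneity alone the bounds on PN are max{0,(p₁−p₀)/p₁} ≤ PN ≤ min{1,(1−p₀)/p₁}.
  lower = (p₁ − p₀)/p₁ = 0.40517 / 0.82509 ≈ 0.4911
  upper = min{1, (1 − p₀)/p₁} = 0.58008 / 0.82509 ≈ 0.7031

0.491 ≤ PN ≤ 0.703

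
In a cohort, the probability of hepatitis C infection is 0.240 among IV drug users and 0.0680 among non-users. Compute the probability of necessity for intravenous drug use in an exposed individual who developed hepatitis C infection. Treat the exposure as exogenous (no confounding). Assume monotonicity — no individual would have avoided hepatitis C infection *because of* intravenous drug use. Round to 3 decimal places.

Let p₁ = 0.24, p₀ = 0.068.
Under exogeneity and monotonicity, PN = (p₁ − p₀) / p₁.
PN = (0.24 − 0.068) / 0.24 = 0.172 / 0.24 ≈ 0.7167

PN ≈ 0.717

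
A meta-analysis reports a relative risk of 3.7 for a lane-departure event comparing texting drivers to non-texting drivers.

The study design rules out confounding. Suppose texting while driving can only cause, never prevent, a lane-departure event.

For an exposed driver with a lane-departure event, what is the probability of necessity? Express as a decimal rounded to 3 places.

Under exogeneity and monotonicity, PN = (RR − 1) / RR = 1 − 1/RR.
PN = (3.7 − 1) / 3.7 = 2.7 / 3.7 ≈ 0.7297

PN ≈ 0.730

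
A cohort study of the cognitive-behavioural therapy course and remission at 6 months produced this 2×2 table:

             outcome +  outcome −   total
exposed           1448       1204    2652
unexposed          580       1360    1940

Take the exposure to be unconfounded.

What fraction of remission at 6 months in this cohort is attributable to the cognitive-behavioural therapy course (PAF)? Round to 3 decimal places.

p₁ = P(outcome | exposed) = 1448/2652 = 0.546
p₀ = P(outcome | unexposed) = 580/1940 = 0.29897
Exposure prevalence π = 2652/4592 = 0.57753; overall risk P(Y=1) = 0.44164.
Under exogeneity, PAF = [P(Y=1) − p₀]/P(Y=1).
PAF = (0.44164 − 0.29897) / 0.44164 ≈ 0.3230

PAF ≈ 0.323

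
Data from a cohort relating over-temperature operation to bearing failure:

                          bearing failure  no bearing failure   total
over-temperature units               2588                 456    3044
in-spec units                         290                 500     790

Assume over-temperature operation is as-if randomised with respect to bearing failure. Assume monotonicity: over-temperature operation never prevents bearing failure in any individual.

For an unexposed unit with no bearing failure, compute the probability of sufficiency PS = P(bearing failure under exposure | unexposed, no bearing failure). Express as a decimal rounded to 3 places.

p₁ = P(outcome | exposed) = 2588/3044 = 0.8502
p₀ = P(outcome | unexposed) = 290/790 = 0.36709
Under exogeneity and monotonicity, PS = (p₁ − p₀)/(1 − p₀).
PS = (0.8502 − 0.36709) / 0.63291 ≈ 0.7633

PS ≈ 0.763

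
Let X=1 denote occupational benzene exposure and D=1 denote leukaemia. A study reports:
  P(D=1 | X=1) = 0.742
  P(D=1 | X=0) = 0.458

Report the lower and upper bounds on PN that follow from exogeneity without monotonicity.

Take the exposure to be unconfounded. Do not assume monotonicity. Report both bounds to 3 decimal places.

Let p₁ = 0.742, p₀ = 0.458.
Under exogeneity alone the bounds on PN are max{0,(p₁−p₀)/p₁} ≤ PN ≤ min{1,(1−p₀)/p₁}.
  lower = (p₁ − p₀)/p₁ = 0.284 / 0.742 ≈ 0.3827
  upper = min{1, (1 − p₀)/p₁} = 0.542 / 0.742 ≈ 0.7305

0.383 ≤ PN ≤ 0.730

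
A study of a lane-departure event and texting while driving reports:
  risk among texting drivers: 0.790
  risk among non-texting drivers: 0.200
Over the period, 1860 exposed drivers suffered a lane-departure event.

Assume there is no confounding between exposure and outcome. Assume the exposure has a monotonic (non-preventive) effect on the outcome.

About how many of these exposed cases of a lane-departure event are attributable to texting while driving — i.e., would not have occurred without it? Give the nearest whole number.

about 1389 cases

Let p₁ = 0.79, p₀ = 0.2.
PN = (p₁ − p₀)/p₁ = (0.79 − 0.2) / 0.79 ≈ 0.74684.
Attributable cases ≈ PN × (exposed cases) = 0.74684 × 1860 ≈ 1389.11.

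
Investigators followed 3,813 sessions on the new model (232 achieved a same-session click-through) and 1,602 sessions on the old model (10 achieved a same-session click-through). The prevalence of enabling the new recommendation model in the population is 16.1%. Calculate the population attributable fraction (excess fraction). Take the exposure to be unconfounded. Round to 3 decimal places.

p₁ = P(outcome | exposed) = 232/3813 = 0.060844
p₀ = P(outcome | unexposed) = 10/1602 = 0.0062422
Overall risk P(Y=1) = π·p₁ + (1−π)·p₀ = 0.161×0.060844 + 0.839×0.0062422 = 0.015033.
Under exogeneity, PAF = [P(Y=1) − p₀] / P(Y=1).
PAF = (0.015033 − 0.0062422) / 0.015033 ≈ 0.5848

PAF ≈ 0.585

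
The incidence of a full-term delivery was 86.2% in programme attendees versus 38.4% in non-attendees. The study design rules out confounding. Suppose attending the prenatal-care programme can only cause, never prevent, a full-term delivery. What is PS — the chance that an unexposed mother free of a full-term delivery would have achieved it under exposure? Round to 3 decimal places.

p₁ = 0.862, p₀ = 0.384.
Under exogeneity and monotonicity, PS = (p₁ − p₀) / (1 − p₀).
PS = (0.862 − 0.384) / (1 − 0.384) = 0.478 / 0.616 ≈ 0.7760

PS ≈ 0.776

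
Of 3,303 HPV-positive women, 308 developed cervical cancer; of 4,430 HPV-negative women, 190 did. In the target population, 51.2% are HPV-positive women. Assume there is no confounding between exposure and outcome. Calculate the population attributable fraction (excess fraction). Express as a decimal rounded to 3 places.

PAF ≈ 0.375

p₁ = P(outcome | exposed) = 308/3303 = 0.093249
p₀ = P(outcome | unexposed) = 190/4430 = 0.042889
Overall risk P(Y=1) = π·p₁ + (1−π)·p₀ = 0.512×0.093249 + 0.488×0.042889 = 0.068673.
Under exogeneity, PAF = [P(Y=1) − p₀] / P(Y=1).
PAF = (0.068673 − 0.042889) / 0.068673 ≈ 0.3755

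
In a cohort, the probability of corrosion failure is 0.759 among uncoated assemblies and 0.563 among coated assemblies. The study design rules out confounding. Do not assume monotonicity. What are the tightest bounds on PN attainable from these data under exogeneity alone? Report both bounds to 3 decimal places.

0.258 ≤ PN ≤ 0.576

Let p₁ = 0.759, p₀ = 0.563.
Under exogeneity alone the bounds on PN are max{0,(p₁−p₀)/p₁} ≤ PN ≤ min{1,(1−p₀)/p₁}.
  lower = (p₁ − p₀)/p₁ = 0.196 / 0.759 ≈ 0.2582
  upper = min{1, (1 − p₀)/p₁} = 0.437 / 0.759 ≈ 0.5758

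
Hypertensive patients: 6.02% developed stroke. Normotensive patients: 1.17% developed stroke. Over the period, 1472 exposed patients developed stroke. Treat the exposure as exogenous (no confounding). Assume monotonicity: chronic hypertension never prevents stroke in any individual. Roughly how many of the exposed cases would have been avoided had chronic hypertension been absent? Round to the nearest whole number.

p₁ = 0.0602, p₀ = 0.0117.
PN = (p₁ − p₀)/p₁ = (0.0602 − 0.0117) / 0.0602 ≈ 0.80565.
Attributable cases ≈ PN × (exposed cases) = 0.80565 × 1472 ≈ 1185.91.

about 1186 cases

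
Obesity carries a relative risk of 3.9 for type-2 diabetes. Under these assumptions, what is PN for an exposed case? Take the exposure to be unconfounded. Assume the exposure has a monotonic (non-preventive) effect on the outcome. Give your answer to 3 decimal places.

PN ≈ 0.744

Under exogeneity and monotonicity, PN = (RR − 1) / RR = 1 − 1/RR.
PN = (3.9 − 1) / 3.9 = 2.9 / 3.9 ≈ 0.7436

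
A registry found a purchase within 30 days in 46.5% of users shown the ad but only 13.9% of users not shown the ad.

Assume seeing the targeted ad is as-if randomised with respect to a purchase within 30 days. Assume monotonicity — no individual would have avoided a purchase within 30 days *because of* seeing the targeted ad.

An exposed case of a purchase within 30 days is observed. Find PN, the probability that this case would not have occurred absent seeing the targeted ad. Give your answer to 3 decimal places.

PN ≈ 0.701

p₁ = 0.465, p₀ = 0.139.
Under exogeneity and monotonicity, PN = (p₁ − p₀) / p₁.
PN = (0.465 − 0.139) / 0.465 = 0.326 / 0.465 ≈ 0.7011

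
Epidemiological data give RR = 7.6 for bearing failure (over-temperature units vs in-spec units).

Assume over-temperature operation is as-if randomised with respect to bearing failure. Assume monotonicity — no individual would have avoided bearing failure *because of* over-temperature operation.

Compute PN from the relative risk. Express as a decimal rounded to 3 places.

PN ≈ 0.868

Under exogeneity and monotonicity, PN = (RR − 1) / RR = 1 − 1/RR.
PN = (7.6 − 1) / 7.6 = 6.6 / 7.6 ≈ 0.8684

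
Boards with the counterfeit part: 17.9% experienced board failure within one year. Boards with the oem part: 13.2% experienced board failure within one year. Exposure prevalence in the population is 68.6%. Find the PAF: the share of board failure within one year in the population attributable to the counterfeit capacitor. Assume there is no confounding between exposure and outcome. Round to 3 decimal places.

p₁ = 0.179, p₀ = 0.132.
Overall risk P(Y=1) = π·p₁ + (1−π)·p₀ = 0.686×0.179 + 0.314×0.132 = 0.16424.
Under exogeneity, PAF = [P(Y=1) − p₀] / P(Y=1).
PAF = (0.16424 − 0.132) / 0.16424 ≈ 0.1963

PAF ≈ 0.196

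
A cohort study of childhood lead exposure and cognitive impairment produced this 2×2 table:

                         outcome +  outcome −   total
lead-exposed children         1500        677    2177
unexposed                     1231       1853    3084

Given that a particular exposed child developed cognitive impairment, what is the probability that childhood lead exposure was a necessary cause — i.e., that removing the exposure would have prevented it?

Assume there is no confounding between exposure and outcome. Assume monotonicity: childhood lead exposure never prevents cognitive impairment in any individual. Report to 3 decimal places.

p₁ = P(outcome | exposed) = 1500/2177 = 0.68902
p₀ = P(outcome | unexposed) = 1231/3084 = 0.39916
Under exogeneity and monotonicity, PN = (p₁ − p₀)/p₁.
PN = (0.68902 − 0.39916) / 0.68902 ≈ 0.4207

PN ≈ 0.421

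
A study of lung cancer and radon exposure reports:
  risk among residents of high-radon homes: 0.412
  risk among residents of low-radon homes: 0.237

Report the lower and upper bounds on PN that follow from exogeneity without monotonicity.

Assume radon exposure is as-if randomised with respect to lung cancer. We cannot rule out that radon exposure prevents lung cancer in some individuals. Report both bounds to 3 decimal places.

0.425 ≤ PN ≤ 1.000

Let p₁ = 0.412, p₀ = 0.237.
Under exogeneity alone the bounds on PN are max{0,(p₁−p₀)/p₁} ≤ PN ≤ min{1,(1−p₀)/p₁}.
  lower = (p₁ − p₀)/p₁ = 0.175 / 0.412 ≈ 0.4248
  upper = min{1, (1 − p₀)/p₁} = 0.763 / 0.412 ≈ 1.8519 → capped at 1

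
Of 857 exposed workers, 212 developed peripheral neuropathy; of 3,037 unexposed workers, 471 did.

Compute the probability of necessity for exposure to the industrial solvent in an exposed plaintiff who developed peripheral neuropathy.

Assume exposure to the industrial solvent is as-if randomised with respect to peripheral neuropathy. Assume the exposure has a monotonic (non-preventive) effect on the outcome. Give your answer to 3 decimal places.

p₁ = P(outcome | exposed) = 212/857 = 0.24737
p₀ = P(outcome | unexposed) = 471/3037 = 0.15509
Under exogeneity and monotonicity, PN = (p₁ − p₀) / p₁.
PN = (0.24737 − 0.15509) / 0.24737 = 0.092287 / 0.24737 ≈ 0.3731

PN ≈ 0.373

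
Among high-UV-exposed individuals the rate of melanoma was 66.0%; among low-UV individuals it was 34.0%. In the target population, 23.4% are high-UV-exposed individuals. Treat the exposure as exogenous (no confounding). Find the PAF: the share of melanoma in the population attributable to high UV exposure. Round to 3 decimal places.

p₁ = 0.66, p₀ = 0.34.
Overall risk P(Y=1) = π·p₁ + (1−π)·p₀ = 0.234×0.66 + 0.766×0.34 = 0.41488.
Under exogeneity, PAF = [P(Y=1) − p₀] / P(Y=1).
PAF = (0.41488 − 0.34) / 0.41488 ≈ 0.1805

PAF ≈ 0.180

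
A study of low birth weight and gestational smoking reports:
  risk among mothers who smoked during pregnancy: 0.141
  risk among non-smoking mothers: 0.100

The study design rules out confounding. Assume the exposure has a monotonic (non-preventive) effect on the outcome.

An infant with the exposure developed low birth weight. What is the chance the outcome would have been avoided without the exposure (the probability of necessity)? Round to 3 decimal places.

PN ≈ 0.291

Let p₁ = 0.141, p₀ = 0.1.
Under exogeneity and monotonicity, PN = (p₁ − p₀) / p₁.
PN = (0.141 − 0.1) / 0.141 = 0.041 / 0.141 ≈ 0.2908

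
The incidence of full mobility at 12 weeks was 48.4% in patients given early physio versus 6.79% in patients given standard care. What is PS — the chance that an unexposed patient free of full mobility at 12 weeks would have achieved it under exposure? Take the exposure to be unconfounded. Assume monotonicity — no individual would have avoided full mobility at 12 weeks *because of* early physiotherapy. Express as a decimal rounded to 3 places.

p₁ = 0.484, p₀ = 0.0679.
Under exogeneity and monotonicity, PS = (p₁ − p₀) / (1 − p₀).
PS = (0.484 − 0.0679) / (1 − 0.0679) = 0.4161 / 0.9321 ≈ 0.4464

PS ≈ 0.446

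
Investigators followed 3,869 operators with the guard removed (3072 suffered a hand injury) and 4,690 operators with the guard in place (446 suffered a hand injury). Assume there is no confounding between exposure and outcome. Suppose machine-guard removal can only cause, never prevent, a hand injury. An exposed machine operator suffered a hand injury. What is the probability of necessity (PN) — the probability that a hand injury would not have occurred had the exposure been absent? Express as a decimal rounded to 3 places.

p₁ = P(outcome | exposed) = 3072/3869 = 0.794
p₀ = P(outcome | unexposed) = 446/4690 = 0.095096
Under exogeneity and monotonicity, PN = (p₁ − p₀) / p₁.
PN = (0.794 − 0.095096) / 0.794 = 0.69891 / 0.794 ≈ 0.8802

PN ≈ 0.880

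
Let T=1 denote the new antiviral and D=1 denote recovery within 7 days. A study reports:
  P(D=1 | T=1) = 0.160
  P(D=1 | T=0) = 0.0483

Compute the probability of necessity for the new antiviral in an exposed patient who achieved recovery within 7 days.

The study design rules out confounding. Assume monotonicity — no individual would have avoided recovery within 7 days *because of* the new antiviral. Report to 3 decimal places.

PN ≈ 0.698

Let p₁ = 0.16, p₀ = 0.0483.
Under exogeneity and monotonicity, PN = (p₁ − p₀) / p₁.
PN = (0.16 − 0.0483) / 0.16 = 0.1117 / 0.16 ≈ 0.6981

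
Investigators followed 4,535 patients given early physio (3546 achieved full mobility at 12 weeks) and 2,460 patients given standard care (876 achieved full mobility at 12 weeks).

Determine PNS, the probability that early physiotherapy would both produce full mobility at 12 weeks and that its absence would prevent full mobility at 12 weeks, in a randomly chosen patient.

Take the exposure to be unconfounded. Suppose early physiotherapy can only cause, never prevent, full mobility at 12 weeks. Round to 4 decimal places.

PNS ≈ 0.4258

p₁ = P(outcome | exposed) = 3546/4535 = 0.78192
p₀ = P(outcome | unexposed) = 876/2460 = 0.3561
Under exogeneity and monotonicity, PNS = p₁ − p₀.
PNS = 0.78192 − 0.3561 = 0.42582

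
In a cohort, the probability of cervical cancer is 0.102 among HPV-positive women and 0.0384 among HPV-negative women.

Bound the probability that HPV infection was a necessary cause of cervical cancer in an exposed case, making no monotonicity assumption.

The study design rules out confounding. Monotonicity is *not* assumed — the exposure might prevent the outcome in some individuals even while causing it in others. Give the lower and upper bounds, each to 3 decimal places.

Let p₁ = 0.102, p₀ = 0.0384.
Under exogeneity alone the bounds on PN are max{0,(p₁−p₀)/p₁} ≤ PN ≤ min{1,(1−p₀)/p₁}.
  lower = (p₁ − p₀)/p₁ = 0.0636 / 0.102 ≈ 0.6235
  upper = min{1, (1 − p₀)/p₁} = 0.9616 / 0.102 ≈ 9.4275 → capped at 1

0.624 ≤ PN ≤ 1.000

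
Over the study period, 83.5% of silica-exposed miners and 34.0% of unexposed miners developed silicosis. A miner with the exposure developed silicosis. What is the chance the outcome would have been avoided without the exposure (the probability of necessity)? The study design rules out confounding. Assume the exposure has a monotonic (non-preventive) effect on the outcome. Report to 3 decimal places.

p₁ = 0.835, p₀ = 0.34.
Under exogeneity and monotonicity, PN = (p₁ − p₀) / p₁.
PN = (0.835 − 0.34) / 0.835 = 0.495 / 0.835 ≈ 0.5928

PN ≈ 0.593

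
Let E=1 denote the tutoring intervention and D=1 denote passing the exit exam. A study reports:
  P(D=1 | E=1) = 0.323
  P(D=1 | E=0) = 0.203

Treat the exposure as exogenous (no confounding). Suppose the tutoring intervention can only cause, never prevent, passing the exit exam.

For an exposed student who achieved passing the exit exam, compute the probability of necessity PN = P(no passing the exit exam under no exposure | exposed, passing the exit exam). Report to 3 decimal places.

Let p₁ = 0.323, p₀ = 0.203.
Under exogeneity and monotonicity, PN = (p₁ − p₀) / p₁.
PN = (0.323 − 0.203) / 0.323 = 0.12 / 0.323 ≈ 0.3715

PN ≈ 0.372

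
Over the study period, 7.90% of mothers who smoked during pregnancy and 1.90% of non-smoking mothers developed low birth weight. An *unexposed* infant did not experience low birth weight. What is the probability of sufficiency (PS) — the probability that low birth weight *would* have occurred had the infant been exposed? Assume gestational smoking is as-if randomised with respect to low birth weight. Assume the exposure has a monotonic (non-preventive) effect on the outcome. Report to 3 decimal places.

PS ≈ 0.061

p₁ = 0.079, p₀ = 0.019.
Under exogeneity and monotonicity, PS = (p₁ − p₀) / (1 − p₀).
PS = (0.079 − 0.019) / (1 − 0.019) = 0.06 / 0.981 ≈ 0.0612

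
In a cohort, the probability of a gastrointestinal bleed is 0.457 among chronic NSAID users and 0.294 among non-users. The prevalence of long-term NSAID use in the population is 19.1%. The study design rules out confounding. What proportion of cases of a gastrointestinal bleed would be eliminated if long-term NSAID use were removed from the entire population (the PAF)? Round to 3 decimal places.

PAF ≈ 0.096

Let p₁ = 0.457, p₀ = 0.294.
Overall risk P(Y=1) = π·p₁ + (1−π)·p₀ = 0.191×0.457 + 0.809×0.294 = 0.32513.
Under exogeneity, PAF = [P(Y=1) − p₀] / P(Y=1).
PAF = (0.32513 − 0.294) / 0.32513 ≈ 0.0958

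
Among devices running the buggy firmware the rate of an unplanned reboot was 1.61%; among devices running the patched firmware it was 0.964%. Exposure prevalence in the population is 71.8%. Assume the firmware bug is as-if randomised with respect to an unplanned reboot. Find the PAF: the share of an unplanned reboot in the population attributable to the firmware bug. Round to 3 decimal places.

PAF ≈ 0.325

p₁ = 0.0161, p₀ = 0.00964.
Overall risk P(Y=1) = π·p₁ + (1−π)·p₀ = 0.718×0.0161 + 0.282×0.00964 = 0.014278.
Under exogeneity, PAF = [P(Y=1) − p₀] / P(Y=1).
PAF = (0.014278 − 0.00964) / 0.014278 ≈ 0.3248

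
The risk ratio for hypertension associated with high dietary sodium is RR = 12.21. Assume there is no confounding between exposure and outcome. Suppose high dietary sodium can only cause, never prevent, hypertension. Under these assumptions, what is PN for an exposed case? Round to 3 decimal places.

Under exogeneity and monotonicity, PN = (RR − 1) / RR = 1 − 1/RR.
PN = (12.21 − 1) / 12.21 = 11.21 / 12.21 ≈ 0.9181

PN ≈ 0.918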